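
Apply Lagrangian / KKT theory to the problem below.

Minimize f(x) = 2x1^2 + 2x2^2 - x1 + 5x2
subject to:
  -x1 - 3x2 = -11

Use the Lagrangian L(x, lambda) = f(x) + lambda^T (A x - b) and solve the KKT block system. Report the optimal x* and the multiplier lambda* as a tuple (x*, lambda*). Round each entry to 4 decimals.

Form the Lagrangian:
  L(x, lambda) = (1/2) x^T Q x + c^T x + lambda^T (A x - b)
Stationarity (grad_x L = 0): Q x + c + A^T lambda = 0.
Primal feasibility: A x = b.

This gives the KKT block system:
  [ Q   A^T ] [ x     ]   [-c ]
  [ A    0  ] [ lambda ] = [ b ]

Solving the linear system:
  x*      = (1.7, 3.1)
  lambda* = (5.8)
  f(x*)   = 38.8

x* = (1.7, 3.1), lambda* = (5.8)


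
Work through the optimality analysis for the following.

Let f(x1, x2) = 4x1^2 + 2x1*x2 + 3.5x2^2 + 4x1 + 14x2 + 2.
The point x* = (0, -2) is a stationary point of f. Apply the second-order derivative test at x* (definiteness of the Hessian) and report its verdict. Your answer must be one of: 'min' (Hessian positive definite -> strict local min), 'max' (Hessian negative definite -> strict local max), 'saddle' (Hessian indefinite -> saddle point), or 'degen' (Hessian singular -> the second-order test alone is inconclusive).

Compute the Hessian H = grad^2 f:
  H = [[8, 2], [2, 7]]
Verify stationarity: grad f(x*) = H x* + g = (0, 0).
Eigenvalues of H: 5.4384, 9.5616.
Both eigenvalues > 0, so H is positive definite -> x* is a strict local min.

min


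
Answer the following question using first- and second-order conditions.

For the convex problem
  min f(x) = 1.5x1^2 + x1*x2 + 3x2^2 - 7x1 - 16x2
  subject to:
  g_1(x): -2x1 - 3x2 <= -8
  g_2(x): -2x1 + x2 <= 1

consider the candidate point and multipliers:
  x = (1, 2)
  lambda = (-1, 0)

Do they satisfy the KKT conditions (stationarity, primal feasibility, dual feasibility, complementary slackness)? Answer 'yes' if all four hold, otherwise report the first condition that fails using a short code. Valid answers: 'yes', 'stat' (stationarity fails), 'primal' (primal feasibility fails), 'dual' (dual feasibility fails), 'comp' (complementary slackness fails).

Gradient of f: grad f(x) = Q x + c = (-2, -3)
Constraint values g_i(x) = a_i^T x - b_i:
  g_1((1, 2)) = 0
  g_2((1, 2)) = -1
Stationarity residual: grad f(x) + sum_i lambda_i a_i = (0, 0)
  -> stationarity OK
Primal feasibility (all g_i <= 0): OK
Dual feasibility (all lambda_i >= 0): FAILS
Complementary slackness (lambda_i * g_i(x) = 0 for all i): OK

Verdict: the first failing condition is dual_feasibility -> dual.

dual


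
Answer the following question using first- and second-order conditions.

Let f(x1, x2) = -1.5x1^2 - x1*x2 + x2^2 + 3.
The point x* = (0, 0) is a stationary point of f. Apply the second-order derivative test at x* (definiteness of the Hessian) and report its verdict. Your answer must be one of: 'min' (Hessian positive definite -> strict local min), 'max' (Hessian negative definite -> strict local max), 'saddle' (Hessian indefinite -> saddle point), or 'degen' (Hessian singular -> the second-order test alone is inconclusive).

Compute the Hessian H = grad^2 f:
  H = [[-3, -1], [-1, 2]]
Verify stationarity: grad f(x*) = H x* + g = (0, 0).
Eigenvalues of H: -3.1926, 2.1926.
Eigenvalues have mixed signs, so H is indefinite -> x* is a saddle point.

saddle


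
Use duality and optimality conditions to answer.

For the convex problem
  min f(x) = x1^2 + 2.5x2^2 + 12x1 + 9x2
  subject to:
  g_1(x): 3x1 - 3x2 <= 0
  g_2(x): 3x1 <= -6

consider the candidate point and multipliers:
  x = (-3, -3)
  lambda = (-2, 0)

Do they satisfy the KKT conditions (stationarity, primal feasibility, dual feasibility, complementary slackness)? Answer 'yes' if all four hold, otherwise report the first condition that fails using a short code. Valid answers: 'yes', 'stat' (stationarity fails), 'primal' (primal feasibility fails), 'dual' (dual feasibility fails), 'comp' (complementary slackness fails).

Gradient of f: grad f(x) = Q x + c = (6, -6)
Constraint values g_i(x) = a_i^T x - b_i:
  g_1((-3, -3)) = 0
  g_2((-3, -3)) = -3
Stationarity residual: grad f(x) + sum_i lambda_i a_i = (0, 0)
  -> stationarity OK
Primal feasibility (all g_i <= 0): OK
Dual feasibility (all lambda_i >= 0): FAILS
Complementary slackness (lambda_i * g_i(x) = 0 for all i): OK

Verdict: the first failing condition is dual_feasibility -> dual.

dual


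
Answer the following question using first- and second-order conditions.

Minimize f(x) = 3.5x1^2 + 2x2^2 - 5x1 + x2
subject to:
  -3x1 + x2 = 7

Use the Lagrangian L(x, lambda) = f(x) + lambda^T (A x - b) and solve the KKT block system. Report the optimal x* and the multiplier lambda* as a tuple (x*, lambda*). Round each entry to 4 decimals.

Form the Lagrangian:
  L(x, lambda) = (1/2) x^T Q x + c^T x + lambda^T (A x - b)
Stationarity (grad_x L = 0): Q x + c + A^T lambda = 0.
Primal feasibility: A x = b.

This gives the KKT block system:
  [ Q   A^T ] [ x     ]   [-c ]
  [ A    0  ] [ lambda ] = [ b ]

Solving the linear system:
  x*      = (-1.907, 1.2791)
  lambda* = (-6.1163)
  f(x*)   = 26.814

x* = (-1.907, 1.2791), lambda* = (-6.1163)


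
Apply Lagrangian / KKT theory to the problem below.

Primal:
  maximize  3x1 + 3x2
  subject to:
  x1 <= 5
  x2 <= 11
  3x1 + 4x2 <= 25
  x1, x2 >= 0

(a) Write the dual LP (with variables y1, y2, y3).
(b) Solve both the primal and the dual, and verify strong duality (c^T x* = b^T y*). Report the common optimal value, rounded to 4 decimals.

The standard primal-dual pair for 'max c^T x s.t. A x <= b, x >= 0' is:
  Dual:  min b^T y  s.t.  A^T y >= c,  y >= 0.

So the dual LP is:
  minimize  5y1 + 11y2 + 25y3
  subject to:
    y1 + 3y3 >= 3
    y2 + 4y3 >= 3
    y1, y2, y3 >= 0

Solving the primal: x* = (5, 2.5).
  primal value c^T x* = 22.5.
Solving the dual: y* = (0.75, 0, 0.75).
  dual value b^T y* = 22.5.
Strong duality: c^T x* = b^T y*. Confirmed.

22.5


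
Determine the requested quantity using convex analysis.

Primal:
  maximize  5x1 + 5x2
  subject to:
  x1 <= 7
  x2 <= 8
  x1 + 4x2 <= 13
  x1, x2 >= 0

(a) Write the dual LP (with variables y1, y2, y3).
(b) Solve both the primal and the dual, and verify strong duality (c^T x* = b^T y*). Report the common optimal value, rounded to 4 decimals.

The standard primal-dual pair for 'max c^T x s.t. A x <= b, x >= 0' is:
  Dual:  min b^T y  s.t.  A^T y >= c,  y >= 0.

So the dual LP is:
  minimize  7y1 + 8y2 + 13y3
  subject to:
    y1 + y3 >= 5
    y2 + 4y3 >= 5
    y1, y2, y3 >= 0

Solving the primal: x* = (7, 1.5).
  primal value c^T x* = 42.5.
Solving the dual: y* = (3.75, 0, 1.25).
  dual value b^T y* = 42.5.
Strong duality: c^T x* = b^T y*. Confirmed.

42.5


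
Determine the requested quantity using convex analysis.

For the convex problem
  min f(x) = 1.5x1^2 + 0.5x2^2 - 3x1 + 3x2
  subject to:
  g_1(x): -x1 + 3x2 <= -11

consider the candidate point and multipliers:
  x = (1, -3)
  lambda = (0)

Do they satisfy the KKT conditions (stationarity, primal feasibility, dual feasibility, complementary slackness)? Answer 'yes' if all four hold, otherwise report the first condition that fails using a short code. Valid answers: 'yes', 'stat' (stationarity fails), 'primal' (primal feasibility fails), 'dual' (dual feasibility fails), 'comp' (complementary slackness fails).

Gradient of f: grad f(x) = Q x + c = (0, 0)
Constraint values g_i(x) = a_i^T x - b_i:
  g_1((1, -3)) = 1
Stationarity residual: grad f(x) + sum_i lambda_i a_i = (0, 0)
  -> stationarity OK
Primal feasibility (all g_i <= 0): FAILS
Dual feasibility (all lambda_i >= 0): OK
Complementary slackness (lambda_i * g_i(x) = 0 for all i): OK

Verdict: the first failing condition is primal_feasibility -> primal.

primal


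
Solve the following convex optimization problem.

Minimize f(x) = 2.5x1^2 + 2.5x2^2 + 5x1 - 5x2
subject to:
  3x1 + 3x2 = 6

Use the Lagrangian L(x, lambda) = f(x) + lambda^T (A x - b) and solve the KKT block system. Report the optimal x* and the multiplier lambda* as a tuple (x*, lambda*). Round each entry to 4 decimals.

Form the Lagrangian:
  L(x, lambda) = (1/2) x^T Q x + c^T x + lambda^T (A x - b)
Stationarity (grad_x L = 0): Q x + c + A^T lambda = 0.
Primal feasibility: A x = b.

This gives the KKT block system:
  [ Q   A^T ] [ x     ]   [-c ]
  [ A    0  ] [ lambda ] = [ b ]

Solving the linear system:
  x*      = (0, 2)
  lambda* = (-1.6667)
  f(x*)   = 0

x* = (0, 2), lambda* = (-1.6667)


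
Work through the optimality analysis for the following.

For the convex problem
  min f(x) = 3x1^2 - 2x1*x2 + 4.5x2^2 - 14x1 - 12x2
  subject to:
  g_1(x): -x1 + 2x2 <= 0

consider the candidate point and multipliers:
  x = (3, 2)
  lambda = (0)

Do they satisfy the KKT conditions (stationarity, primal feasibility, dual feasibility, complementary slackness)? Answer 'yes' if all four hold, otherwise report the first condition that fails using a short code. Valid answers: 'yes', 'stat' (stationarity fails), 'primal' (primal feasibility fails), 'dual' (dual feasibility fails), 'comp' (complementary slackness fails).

Gradient of f: grad f(x) = Q x + c = (0, 0)
Constraint values g_i(x) = a_i^T x - b_i:
  g_1((3, 2)) = 1
Stationarity residual: grad f(x) + sum_i lambda_i a_i = (0, 0)
  -> stationarity OK
Primal feasibility (all g_i <= 0): FAILS
Dual feasibility (all lambda_i >= 0): OK
Complementary slackness (lambda_i * g_i(x) = 0 for all i): OK

Verdict: the first failing condition is primal_feasibility -> primal.

primal


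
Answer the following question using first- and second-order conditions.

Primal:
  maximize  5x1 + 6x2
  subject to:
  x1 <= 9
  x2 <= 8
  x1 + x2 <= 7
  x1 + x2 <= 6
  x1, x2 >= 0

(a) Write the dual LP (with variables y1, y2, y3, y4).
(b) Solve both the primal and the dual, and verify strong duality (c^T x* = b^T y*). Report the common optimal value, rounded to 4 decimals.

The standard primal-dual pair for 'max c^T x s.t. A x <= b, x >= 0' is:
  Dual:  min b^T y  s.t.  A^T y >= c,  y >= 0.

So the dual LP is:
  minimize  9y1 + 8y2 + 7y3 + 6y4
  subject to:
    y1 + y3 + y4 >= 5
    y2 + y3 + y4 >= 6
    y1, y2, y3, y4 >= 0

Solving the primal: x* = (0, 6).
  primal value c^T x* = 36.
Solving the dual: y* = (0, 0, 0, 6).
  dual value b^T y* = 36.
Strong duality: c^T x* = b^T y*. Confirmed.

36


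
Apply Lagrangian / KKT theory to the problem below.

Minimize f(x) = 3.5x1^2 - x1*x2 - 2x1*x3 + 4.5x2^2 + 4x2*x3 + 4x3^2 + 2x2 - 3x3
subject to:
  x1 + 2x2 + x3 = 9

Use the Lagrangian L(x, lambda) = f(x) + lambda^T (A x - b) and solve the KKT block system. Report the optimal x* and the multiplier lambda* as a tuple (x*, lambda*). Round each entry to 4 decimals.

Form the Lagrangian:
  L(x, lambda) = (1/2) x^T Q x + c^T x + lambda^T (A x - b)
Stationarity (grad_x L = 0): Q x + c + A^T lambda = 0.
Primal feasibility: A x = b.

This gives the KKT block system:
  [ Q   A^T ] [ x     ]   [-c ]
  [ A    0  ] [ lambda ] = [ b ]

Solving the linear system:
  x*      = (2.7, 2.38, 1.54)
  lambda* = (-13.44)
  f(x*)   = 60.55

x* = (2.7, 2.38, 1.54), lambda* = (-13.44)


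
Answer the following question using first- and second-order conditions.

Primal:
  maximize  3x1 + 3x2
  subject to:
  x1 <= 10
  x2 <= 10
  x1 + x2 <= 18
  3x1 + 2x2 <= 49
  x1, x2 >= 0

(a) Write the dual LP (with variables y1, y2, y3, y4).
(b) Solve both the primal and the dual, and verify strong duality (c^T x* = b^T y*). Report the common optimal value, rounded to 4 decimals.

The standard primal-dual pair for 'max c^T x s.t. A x <= b, x >= 0' is:
  Dual:  min b^T y  s.t.  A^T y >= c,  y >= 0.

So the dual LP is:
  minimize  10y1 + 10y2 + 18y3 + 49y4
  subject to:
    y1 + y3 + 3y4 >= 3
    y2 + y3 + 2y4 >= 3
    y1, y2, y3, y4 >= 0

Solving the primal: x* = (10, 8).
  primal value c^T x* = 54.
Solving the dual: y* = (0, 0, 3, 0).
  dual value b^T y* = 54.
Strong duality: c^T x* = b^T y*. Confirmed.

54


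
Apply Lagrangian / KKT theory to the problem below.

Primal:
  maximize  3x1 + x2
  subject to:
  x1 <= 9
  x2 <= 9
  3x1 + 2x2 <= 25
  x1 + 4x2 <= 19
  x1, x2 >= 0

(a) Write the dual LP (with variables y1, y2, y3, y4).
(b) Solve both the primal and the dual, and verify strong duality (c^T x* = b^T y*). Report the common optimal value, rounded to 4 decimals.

The standard primal-dual pair for 'max c^T x s.t. A x <= b, x >= 0' is:
  Dual:  min b^T y  s.t.  A^T y >= c,  y >= 0.

So the dual LP is:
  minimize  9y1 + 9y2 + 25y3 + 19y4
  subject to:
    y1 + 3y3 + y4 >= 3
    y2 + 2y3 + 4y4 >= 1
    y1, y2, y3, y4 >= 0

Solving the primal: x* = (8.3333, 0).
  primal value c^T x* = 25.
Solving the dual: y* = (0, 0, 1, 0).
  dual value b^T y* = 25.
Strong duality: c^T x* = b^T y*. Confirmed.

25


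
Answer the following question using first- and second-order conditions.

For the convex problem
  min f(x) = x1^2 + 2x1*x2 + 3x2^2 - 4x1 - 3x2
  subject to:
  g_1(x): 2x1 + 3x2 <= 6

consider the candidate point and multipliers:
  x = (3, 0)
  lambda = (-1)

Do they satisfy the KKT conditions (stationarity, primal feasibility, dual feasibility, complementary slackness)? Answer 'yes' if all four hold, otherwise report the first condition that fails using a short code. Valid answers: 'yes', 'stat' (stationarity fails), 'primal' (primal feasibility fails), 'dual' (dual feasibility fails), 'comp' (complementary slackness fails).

Gradient of f: grad f(x) = Q x + c = (2, 3)
Constraint values g_i(x) = a_i^T x - b_i:
  g_1((3, 0)) = 0
Stationarity residual: grad f(x) + sum_i lambda_i a_i = (0, 0)
  -> stationarity OK
Primal feasibility (all g_i <= 0): OK
Dual feasibility (all lambda_i >= 0): FAILS
Complementary slackness (lambda_i * g_i(x) = 0 for all i): OK

Verdict: the first failing condition is dual_feasibility -> dual.

dual


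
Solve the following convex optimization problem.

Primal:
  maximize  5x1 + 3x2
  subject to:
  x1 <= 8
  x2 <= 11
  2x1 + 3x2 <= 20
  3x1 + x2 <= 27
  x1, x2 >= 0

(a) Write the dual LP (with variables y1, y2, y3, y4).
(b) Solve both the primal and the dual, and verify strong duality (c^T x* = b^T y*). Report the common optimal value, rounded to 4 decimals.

The standard primal-dual pair for 'max c^T x s.t. A x <= b, x >= 0' is:
  Dual:  min b^T y  s.t.  A^T y >= c,  y >= 0.

So the dual LP is:
  minimize  8y1 + 11y2 + 20y3 + 27y4
  subject to:
    y1 + 2y3 + 3y4 >= 5
    y2 + 3y3 + y4 >= 3
    y1, y2, y3, y4 >= 0

Solving the primal: x* = (8, 1.3333).
  primal value c^T x* = 44.
Solving the dual: y* = (3, 0, 1, 0).
  dual value b^T y* = 44.
Strong duality: c^T x* = b^T y*. Confirmed.

44


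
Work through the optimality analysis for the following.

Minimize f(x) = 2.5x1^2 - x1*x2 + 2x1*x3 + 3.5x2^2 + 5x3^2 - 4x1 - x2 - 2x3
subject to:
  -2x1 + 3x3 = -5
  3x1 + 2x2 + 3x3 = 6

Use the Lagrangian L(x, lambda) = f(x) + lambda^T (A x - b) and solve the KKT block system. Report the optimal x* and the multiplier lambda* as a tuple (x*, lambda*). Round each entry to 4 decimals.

Form the Lagrangian:
  L(x, lambda) = (1/2) x^T Q x + c^T x + lambda^T (A x - b)
Stationarity (grad_x L = 0): Q x + c + A^T lambda = 0.
Primal feasibility: A x = b.

This gives the KKT block system:
  [ Q   A^T ] [ x     ]   [-c ]
  [ A    0  ] [ lambda ] = [ b ]

Solving the linear system:
  x*      = (1.9557, 0.6107, -0.3628)
  lambda* = (1.2319, -0.6595)
  f(x*)   = 1.2042

x* = (1.9557, 0.6107, -0.3628), lambda* = (1.2319, -0.6595)


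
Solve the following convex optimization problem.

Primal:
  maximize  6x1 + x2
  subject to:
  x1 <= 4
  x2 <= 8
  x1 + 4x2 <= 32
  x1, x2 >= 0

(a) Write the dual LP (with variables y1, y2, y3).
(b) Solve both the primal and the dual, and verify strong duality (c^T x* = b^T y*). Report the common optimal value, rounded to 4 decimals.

The standard primal-dual pair for 'max c^T x s.t. A x <= b, x >= 0' is:
  Dual:  min b^T y  s.t.  A^T y >= c,  y >= 0.

So the dual LP is:
  minimize  4y1 + 8y2 + 32y3
  subject to:
    y1 + y3 >= 6
    y2 + 4y3 >= 1
    y1, y2, y3 >= 0

Solving the primal: x* = (4, 7).
  primal value c^T x* = 31.
Solving the dual: y* = (5.75, 0, 0.25).
  dual value b^T y* = 31.
Strong duality: c^T x* = b^T y*. Confirmed.

31


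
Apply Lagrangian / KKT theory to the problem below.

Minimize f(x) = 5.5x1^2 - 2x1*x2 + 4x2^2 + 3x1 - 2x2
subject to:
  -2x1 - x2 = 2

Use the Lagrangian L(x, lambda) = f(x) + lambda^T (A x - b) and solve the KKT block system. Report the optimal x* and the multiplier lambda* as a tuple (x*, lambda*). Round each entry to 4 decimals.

Form the Lagrangian:
  L(x, lambda) = (1/2) x^T Q x + c^T x + lambda^T (A x - b)
Stationarity (grad_x L = 0): Q x + c + A^T lambda = 0.
Primal feasibility: A x = b.

This gives the KKT block system:
  [ Q   A^T ] [ x     ]   [-c ]
  [ A    0  ] [ lambda ] = [ b ]

Solving the linear system:
  x*      = (-0.8431, -0.3137)
  lambda* = (-2.8235)
  f(x*)   = 1.8725

x* = (-0.8431, -0.3137), lambda* = (-2.8235)


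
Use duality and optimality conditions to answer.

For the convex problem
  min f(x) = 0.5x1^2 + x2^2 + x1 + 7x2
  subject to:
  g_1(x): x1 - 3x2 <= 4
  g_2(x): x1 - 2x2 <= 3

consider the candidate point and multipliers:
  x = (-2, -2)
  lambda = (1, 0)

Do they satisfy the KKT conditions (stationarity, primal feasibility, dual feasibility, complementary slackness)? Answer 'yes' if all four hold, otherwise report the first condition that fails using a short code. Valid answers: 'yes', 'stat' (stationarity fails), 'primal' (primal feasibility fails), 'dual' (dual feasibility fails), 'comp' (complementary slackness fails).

Gradient of f: grad f(x) = Q x + c = (-1, 3)
Constraint values g_i(x) = a_i^T x - b_i:
  g_1((-2, -2)) = 0
  g_2((-2, -2)) = -1
Stationarity residual: grad f(x) + sum_i lambda_i a_i = (0, 0)
  -> stationarity OK
Primal feasibility (all g_i <= 0): OK
Dual feasibility (all lambda_i >= 0): OK
Complementary slackness (lambda_i * g_i(x) = 0 for all i): OK

Verdict: yes, KKT holds.

yes


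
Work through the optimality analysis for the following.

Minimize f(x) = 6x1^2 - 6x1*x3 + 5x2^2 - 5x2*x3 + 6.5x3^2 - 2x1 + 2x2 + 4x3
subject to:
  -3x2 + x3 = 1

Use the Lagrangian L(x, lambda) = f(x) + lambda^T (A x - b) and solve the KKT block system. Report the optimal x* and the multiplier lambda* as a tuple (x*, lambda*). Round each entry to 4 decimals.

Form the Lagrangian:
  L(x, lambda) = (1/2) x^T Q x + c^T x + lambda^T (A x - b)
Stationarity (grad_x L = 0): Q x + c + A^T lambda = 0.
Primal feasibility: A x = b.

This gives the KKT block system:
  [ Q   A^T ] [ x     ]   [-c ]
  [ A    0  ] [ lambda ] = [ b ]

Solving the linear system:
  x*      = (-0.1048, -0.5143, -0.5429)
  lambda* = (-0.1429)
  f(x*)   = -1.4238

x* = (-0.1048, -0.5143, -0.5429), lambda* = (-0.1429)


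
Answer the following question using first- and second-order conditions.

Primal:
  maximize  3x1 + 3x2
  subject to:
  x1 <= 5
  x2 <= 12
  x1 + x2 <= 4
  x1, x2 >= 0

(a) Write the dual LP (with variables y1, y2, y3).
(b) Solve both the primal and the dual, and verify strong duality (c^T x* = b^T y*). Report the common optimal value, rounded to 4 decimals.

The standard primal-dual pair for 'max c^T x s.t. A x <= b, x >= 0' is:
  Dual:  min b^T y  s.t.  A^T y >= c,  y >= 0.

So the dual LP is:
  minimize  5y1 + 12y2 + 4y3
  subject to:
    y1 + y3 >= 3
    y2 + y3 >= 3
    y1, y2, y3 >= 0

Solving the primal: x* = (4, 0).
  primal value c^T x* = 12.
Solving the dual: y* = (0, 0, 3).
  dual value b^T y* = 12.
Strong duality: c^T x* = b^T y*. Confirmed.

12


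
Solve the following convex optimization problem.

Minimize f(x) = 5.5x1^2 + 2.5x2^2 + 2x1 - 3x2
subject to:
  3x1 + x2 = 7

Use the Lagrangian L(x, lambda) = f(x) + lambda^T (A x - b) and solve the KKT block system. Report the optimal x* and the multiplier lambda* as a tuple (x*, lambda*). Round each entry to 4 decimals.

Form the Lagrangian:
  L(x, lambda) = (1/2) x^T Q x + c^T x + lambda^T (A x - b)
Stationarity (grad_x L = 0): Q x + c + A^T lambda = 0.
Primal feasibility: A x = b.

This gives the KKT block system:
  [ Q   A^T ] [ x     ]   [-c ]
  [ A    0  ] [ lambda ] = [ b ]

Solving the linear system:
  x*      = (1.6786, 1.9643)
  lambda* = (-6.8214)
  f(x*)   = 22.6071

x* = (1.6786, 1.9643), lambda* = (-6.8214)


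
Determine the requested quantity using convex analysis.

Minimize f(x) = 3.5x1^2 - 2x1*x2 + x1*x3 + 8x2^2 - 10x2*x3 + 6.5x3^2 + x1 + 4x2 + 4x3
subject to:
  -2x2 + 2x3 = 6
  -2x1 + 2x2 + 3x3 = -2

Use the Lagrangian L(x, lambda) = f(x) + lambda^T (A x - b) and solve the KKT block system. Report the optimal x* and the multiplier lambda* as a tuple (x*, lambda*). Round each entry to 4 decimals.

Form the Lagrangian:
  L(x, lambda) = (1/2) x^T Q x + c^T x + lambda^T (A x - b)
Stationarity (grad_x L = 0): Q x + c + A^T lambda = 0.
Primal feasibility: A x = b.

This gives the KKT block system:
  [ Q   A^T ] [ x     ]   [-c ]
  [ A    0  ] [ lambda ] = [ b ]

Solving the linear system:
  x*      = (-0.6649, -2.466, 0.534)
  lambda* = (-18.8272, 0.9058)
  f(x*)   = 53.1911

x* = (-0.6649, -2.466, 0.534), lambda* = (-18.8272, 0.9058)


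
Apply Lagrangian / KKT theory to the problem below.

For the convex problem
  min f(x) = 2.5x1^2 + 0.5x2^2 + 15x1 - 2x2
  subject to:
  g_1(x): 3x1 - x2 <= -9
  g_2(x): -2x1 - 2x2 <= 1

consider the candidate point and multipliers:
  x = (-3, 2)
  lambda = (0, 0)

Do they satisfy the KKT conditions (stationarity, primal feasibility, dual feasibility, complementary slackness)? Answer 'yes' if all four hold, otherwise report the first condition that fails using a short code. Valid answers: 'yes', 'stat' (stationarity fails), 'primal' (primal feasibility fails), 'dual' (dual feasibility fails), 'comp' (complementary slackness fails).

Gradient of f: grad f(x) = Q x + c = (0, 0)
Constraint values g_i(x) = a_i^T x - b_i:
  g_1((-3, 2)) = -2
  g_2((-3, 2)) = 1
Stationarity residual: grad f(x) + sum_i lambda_i a_i = (0, 0)
  -> stationarity OK
Primal feasibility (all g_i <= 0): FAILS
Dual feasibility (all lambda_i >= 0): OK
Complementary slackness (lambda_i * g_i(x) = 0 for all i): OK

Verdict: the first failing condition is primal_feasibility -> primal.

primal


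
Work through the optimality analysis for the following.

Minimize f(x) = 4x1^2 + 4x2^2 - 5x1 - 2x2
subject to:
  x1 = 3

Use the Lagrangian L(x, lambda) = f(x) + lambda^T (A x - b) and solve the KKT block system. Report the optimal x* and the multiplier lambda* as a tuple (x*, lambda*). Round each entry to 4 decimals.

Form the Lagrangian:
  L(x, lambda) = (1/2) x^T Q x + c^T x + lambda^T (A x - b)
Stationarity (grad_x L = 0): Q x + c + A^T lambda = 0.
Primal feasibility: A x = b.

This gives the KKT block system:
  [ Q   A^T ] [ x     ]   [-c ]
  [ A    0  ] [ lambda ] = [ b ]

Solving the linear system:
  x*      = (3, 0.25)
  lambda* = (-19)
  f(x*)   = 20.75

x* = (3, 0.25), lambda* = (-19)


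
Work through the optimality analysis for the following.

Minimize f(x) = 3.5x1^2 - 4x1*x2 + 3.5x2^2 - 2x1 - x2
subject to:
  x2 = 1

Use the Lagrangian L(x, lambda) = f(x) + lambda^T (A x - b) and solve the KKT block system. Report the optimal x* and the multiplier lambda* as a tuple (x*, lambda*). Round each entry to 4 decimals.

Form the Lagrangian:
  L(x, lambda) = (1/2) x^T Q x + c^T x + lambda^T (A x - b)
Stationarity (grad_x L = 0): Q x + c + A^T lambda = 0.
Primal feasibility: A x = b.

This gives the KKT block system:
  [ Q   A^T ] [ x     ]   [-c ]
  [ A    0  ] [ lambda ] = [ b ]

Solving the linear system:
  x*      = (0.8571, 1)
  lambda* = (-2.5714)
  f(x*)   = -0.0714

x* = (0.8571, 1), lambda* = (-2.5714)


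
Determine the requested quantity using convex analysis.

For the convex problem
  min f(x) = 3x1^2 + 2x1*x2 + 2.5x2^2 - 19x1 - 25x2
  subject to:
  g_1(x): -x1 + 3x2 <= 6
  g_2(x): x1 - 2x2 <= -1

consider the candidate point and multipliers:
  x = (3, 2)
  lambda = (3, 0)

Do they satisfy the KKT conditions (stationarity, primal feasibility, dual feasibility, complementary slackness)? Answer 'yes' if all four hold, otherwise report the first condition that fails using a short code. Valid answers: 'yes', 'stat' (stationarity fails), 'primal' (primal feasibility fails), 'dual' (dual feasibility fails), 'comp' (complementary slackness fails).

Gradient of f: grad f(x) = Q x + c = (3, -9)
Constraint values g_i(x) = a_i^T x - b_i:
  g_1((3, 2)) = -3
  g_2((3, 2)) = 0
Stationarity residual: grad f(x) + sum_i lambda_i a_i = (0, 0)
  -> stationarity OK
Primal feasibility (all g_i <= 0): OK
Dual feasibility (all lambda_i >= 0): OK
Complementary slackness (lambda_i * g_i(x) = 0 for all i): FAILS

Verdict: the first failing condition is complementary_slackness -> comp.

comp


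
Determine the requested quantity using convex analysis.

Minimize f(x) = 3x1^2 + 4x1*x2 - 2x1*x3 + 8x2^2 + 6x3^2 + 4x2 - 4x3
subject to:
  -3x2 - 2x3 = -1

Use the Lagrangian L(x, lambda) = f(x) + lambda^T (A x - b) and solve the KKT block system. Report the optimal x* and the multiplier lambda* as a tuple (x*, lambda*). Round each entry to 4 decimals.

Form the Lagrangian:
  L(x, lambda) = (1/2) x^T Q x + c^T x + lambda^T (A x - b)
Stationarity (grad_x L = 0): Q x + c + A^T lambda = 0.
Primal feasibility: A x = b.

This gives the KKT block system:
  [ Q   A^T ] [ x     ]   [-c ]
  [ A    0  ] [ lambda ] = [ b ]

Solving the linear system:
  x*      = (0.2392, -0.0622, 0.5933)
  lambda* = (1.3206)
  f(x*)   = -0.6507

x* = (0.2392, -0.0622, 0.5933), lambda* = (1.3206)


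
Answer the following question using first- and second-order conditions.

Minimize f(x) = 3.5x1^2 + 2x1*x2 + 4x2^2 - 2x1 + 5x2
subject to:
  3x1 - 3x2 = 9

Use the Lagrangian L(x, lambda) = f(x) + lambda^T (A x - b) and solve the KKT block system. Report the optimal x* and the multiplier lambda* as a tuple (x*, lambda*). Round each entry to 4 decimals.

Form the Lagrangian:
  L(x, lambda) = (1/2) x^T Q x + c^T x + lambda^T (A x - b)
Stationarity (grad_x L = 0): Q x + c + A^T lambda = 0.
Primal feasibility: A x = b.

This gives the KKT block system:
  [ Q   A^T ] [ x     ]   [-c ]
  [ A    0  ] [ lambda ] = [ b ]

Solving the linear system:
  x*      = (1.4211, -1.5789)
  lambda* = (-1.5965)
  f(x*)   = 1.8158

x* = (1.4211, -1.5789), lambda* = (-1.5965)


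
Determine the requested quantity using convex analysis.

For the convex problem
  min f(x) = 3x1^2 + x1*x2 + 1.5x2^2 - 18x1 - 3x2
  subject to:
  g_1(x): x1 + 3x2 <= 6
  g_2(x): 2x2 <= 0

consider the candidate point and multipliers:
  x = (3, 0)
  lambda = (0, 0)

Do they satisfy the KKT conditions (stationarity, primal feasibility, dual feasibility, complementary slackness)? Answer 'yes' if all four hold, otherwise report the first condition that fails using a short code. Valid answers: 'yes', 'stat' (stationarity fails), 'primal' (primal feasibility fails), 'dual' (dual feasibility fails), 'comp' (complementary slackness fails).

Gradient of f: grad f(x) = Q x + c = (0, 0)
Constraint values g_i(x) = a_i^T x - b_i:
  g_1((3, 0)) = -3
  g_2((3, 0)) = 0
Stationarity residual: grad f(x) + sum_i lambda_i a_i = (0, 0)
  -> stationarity OK
Primal feasibility (all g_i <= 0): OK
Dual feasibility (all lambda_i >= 0): OK
Complementary slackness (lambda_i * g_i(x) = 0 for all i): OK

Verdict: yes, KKT holds.

yes


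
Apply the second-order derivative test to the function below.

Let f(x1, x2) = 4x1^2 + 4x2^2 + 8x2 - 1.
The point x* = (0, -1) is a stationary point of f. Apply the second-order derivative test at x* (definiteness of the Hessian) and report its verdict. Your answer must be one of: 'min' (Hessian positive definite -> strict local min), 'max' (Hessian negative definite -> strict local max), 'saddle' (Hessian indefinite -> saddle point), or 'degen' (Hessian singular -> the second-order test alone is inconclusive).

Compute the Hessian H = grad^2 f:
  H = [[8, 0], [0, 8]]
Verify stationarity: grad f(x*) = H x* + g = (0, 0).
Eigenvalues of H: 8, 8.
Both eigenvalues > 0, so H is positive definite -> x* is a strict local min.

min


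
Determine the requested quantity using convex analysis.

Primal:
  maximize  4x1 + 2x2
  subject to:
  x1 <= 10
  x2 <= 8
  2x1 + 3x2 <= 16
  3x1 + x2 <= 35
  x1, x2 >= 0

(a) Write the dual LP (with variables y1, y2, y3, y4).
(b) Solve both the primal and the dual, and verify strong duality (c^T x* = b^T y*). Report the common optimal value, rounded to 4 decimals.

The standard primal-dual pair for 'max c^T x s.t. A x <= b, x >= 0' is:
  Dual:  min b^T y  s.t.  A^T y >= c,  y >= 0.

So the dual LP is:
  minimize  10y1 + 8y2 + 16y3 + 35y4
  subject to:
    y1 + 2y3 + 3y4 >= 4
    y2 + 3y3 + y4 >= 2
    y1, y2, y3, y4 >= 0

Solving the primal: x* = (8, 0).
  primal value c^T x* = 32.
Solving the dual: y* = (0, 0, 2, 0).
  dual value b^T y* = 32.
Strong duality: c^T x* = b^T y*. Confirmed.

32


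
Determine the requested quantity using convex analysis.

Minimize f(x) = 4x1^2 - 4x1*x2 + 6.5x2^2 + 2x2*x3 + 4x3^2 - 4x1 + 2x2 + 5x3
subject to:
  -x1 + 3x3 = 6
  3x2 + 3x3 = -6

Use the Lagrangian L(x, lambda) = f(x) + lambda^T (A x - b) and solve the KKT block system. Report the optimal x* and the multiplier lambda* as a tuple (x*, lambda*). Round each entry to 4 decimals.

Form the Lagrangian:
  L(x, lambda) = (1/2) x^T Q x + c^T x + lambda^T (A x - b)
Stationarity (grad_x L = 0): Q x + c + A^T lambda = 0.
Primal feasibility: A x = b.

This gives the KKT block system:
  [ Q   A^T ] [ x     ]   [-c ]
  [ A    0  ] [ lambda ] = [ b ]

Solving the linear system:
  x*      = (-2.5221, -3.1593, 1.1593)
  lambda* = (-11.5398, 8.8879)
  f(x*)   = 66.0664

x* = (-2.5221, -3.1593, 1.1593), lambda* = (-11.5398, 8.8879)


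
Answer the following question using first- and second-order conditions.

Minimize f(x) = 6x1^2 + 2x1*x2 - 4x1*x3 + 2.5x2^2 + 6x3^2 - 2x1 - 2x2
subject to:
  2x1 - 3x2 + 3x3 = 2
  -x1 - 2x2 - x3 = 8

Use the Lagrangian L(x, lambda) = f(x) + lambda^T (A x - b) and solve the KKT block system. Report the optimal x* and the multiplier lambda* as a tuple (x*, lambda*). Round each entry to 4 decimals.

Form the Lagrangian:
  L(x, lambda) = (1/2) x^T Q x + c^T x + lambda^T (A x - b)
Stationarity (grad_x L = 0): Q x + c + A^T lambda = 0.
Primal feasibility: A x = b.

This gives the KKT block system:
  [ Q   A^T ] [ x     ]   [-c ]
  [ A    0  ] [ lambda ] = [ b ]

Solving the linear system:
  x*      = (-0.9434, -2.7841, -1.4884)
  lambda* = (1.152, -10.6316)
  f(x*)   = 45.1018

x* = (-0.9434, -2.7841, -1.4884), lambda* = (1.152, -10.6316)


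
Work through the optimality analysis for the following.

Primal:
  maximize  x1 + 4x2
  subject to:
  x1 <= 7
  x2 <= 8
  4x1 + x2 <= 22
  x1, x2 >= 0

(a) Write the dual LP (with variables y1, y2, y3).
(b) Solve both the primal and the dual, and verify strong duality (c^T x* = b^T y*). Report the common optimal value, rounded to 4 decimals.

The standard primal-dual pair for 'max c^T x s.t. A x <= b, x >= 0' is:
  Dual:  min b^T y  s.t.  A^T y >= c,  y >= 0.

So the dual LP is:
  minimize  7y1 + 8y2 + 22y3
  subject to:
    y1 + 4y3 >= 1
    y2 + y3 >= 4
    y1, y2, y3 >= 0

Solving the primal: x* = (3.5, 8).
  primal value c^T x* = 35.5.
Solving the dual: y* = (0, 3.75, 0.25).
  dual value b^T y* = 35.5.
Strong duality: c^T x* = b^T y*. Confirmed.

35.5


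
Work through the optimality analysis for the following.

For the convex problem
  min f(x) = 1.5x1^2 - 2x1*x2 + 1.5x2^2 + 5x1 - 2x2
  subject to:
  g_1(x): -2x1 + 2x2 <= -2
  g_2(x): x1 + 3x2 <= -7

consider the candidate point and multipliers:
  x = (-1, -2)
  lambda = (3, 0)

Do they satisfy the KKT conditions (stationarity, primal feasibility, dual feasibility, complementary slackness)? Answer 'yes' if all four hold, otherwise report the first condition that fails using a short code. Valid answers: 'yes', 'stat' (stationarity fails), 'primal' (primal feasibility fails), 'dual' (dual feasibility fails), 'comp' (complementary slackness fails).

Gradient of f: grad f(x) = Q x + c = (6, -6)
Constraint values g_i(x) = a_i^T x - b_i:
  g_1((-1, -2)) = 0
  g_2((-1, -2)) = 0
Stationarity residual: grad f(x) + sum_i lambda_i a_i = (0, 0)
  -> stationarity OK
Primal feasibility (all g_i <= 0): OK
Dual feasibility (all lambda_i >= 0): OK
Complementary slackness (lambda_i * g_i(x) = 0 for all i): OK

Verdict: yes, KKT holds.

yes


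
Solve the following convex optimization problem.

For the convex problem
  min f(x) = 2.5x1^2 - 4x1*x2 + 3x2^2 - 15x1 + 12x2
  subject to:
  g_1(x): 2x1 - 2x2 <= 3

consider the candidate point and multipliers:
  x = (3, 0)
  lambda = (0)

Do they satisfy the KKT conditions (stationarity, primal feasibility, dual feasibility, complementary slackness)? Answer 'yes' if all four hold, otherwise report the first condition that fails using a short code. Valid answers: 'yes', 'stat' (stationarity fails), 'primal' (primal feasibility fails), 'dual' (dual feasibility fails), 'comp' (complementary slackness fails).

Gradient of f: grad f(x) = Q x + c = (0, 0)
Constraint values g_i(x) = a_i^T x - b_i:
  g_1((3, 0)) = 3
Stationarity residual: grad f(x) + sum_i lambda_i a_i = (0, 0)
  -> stationarity OK
Primal feasibility (all g_i <= 0): FAILS
Dual feasibility (all lambda_i >= 0): OK
Complementary slackness (lambda_i * g_i(x) = 0 for all i): OK

Verdict: the first failing condition is primal_feasibility -> primal.

primal


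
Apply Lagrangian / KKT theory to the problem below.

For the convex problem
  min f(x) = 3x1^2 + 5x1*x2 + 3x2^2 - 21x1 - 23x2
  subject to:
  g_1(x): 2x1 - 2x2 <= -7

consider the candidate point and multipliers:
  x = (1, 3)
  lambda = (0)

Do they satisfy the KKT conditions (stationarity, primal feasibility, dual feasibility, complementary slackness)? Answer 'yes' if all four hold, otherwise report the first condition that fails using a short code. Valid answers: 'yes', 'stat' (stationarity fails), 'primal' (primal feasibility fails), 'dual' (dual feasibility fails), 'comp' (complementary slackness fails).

Gradient of f: grad f(x) = Q x + c = (0, 0)
Constraint values g_i(x) = a_i^T x - b_i:
  g_1((1, 3)) = 3
Stationarity residual: grad f(x) + sum_i lambda_i a_i = (0, 0)
  -> stationarity OK
Primal feasibility (all g_i <= 0): FAILS
Dual feasibility (all lambda_i >= 0): OK
Complementary slackness (lambda_i * g_i(x) = 0 for all i): OK

Verdict: the first failing condition is primal_feasibility -> primal.

primal


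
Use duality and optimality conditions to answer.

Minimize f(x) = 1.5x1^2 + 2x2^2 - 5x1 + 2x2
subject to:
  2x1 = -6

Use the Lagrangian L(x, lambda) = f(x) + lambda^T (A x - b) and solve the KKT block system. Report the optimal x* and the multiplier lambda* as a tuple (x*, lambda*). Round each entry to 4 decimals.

Form the Lagrangian:
  L(x, lambda) = (1/2) x^T Q x + c^T x + lambda^T (A x - b)
Stationarity (grad_x L = 0): Q x + c + A^T lambda = 0.
Primal feasibility: A x = b.

This gives the KKT block system:
  [ Q   A^T ] [ x     ]   [-c ]
  [ A    0  ] [ lambda ] = [ b ]

Solving the linear system:
  x*      = (-3, -0.5)
  lambda* = (7)
  f(x*)   = 28

x* = (-3, -0.5), lambda* = (7)


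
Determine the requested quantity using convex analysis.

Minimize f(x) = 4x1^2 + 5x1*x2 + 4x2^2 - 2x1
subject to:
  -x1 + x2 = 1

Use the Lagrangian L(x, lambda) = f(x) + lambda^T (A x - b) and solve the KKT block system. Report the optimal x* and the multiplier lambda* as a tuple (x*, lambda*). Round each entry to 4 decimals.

Form the Lagrangian:
  L(x, lambda) = (1/2) x^T Q x + c^T x + lambda^T (A x - b)
Stationarity (grad_x L = 0): Q x + c + A^T lambda = 0.
Primal feasibility: A x = b.

This gives the KKT block system:
  [ Q   A^T ] [ x     ]   [-c ]
  [ A    0  ] [ lambda ] = [ b ]

Solving the linear system:
  x*      = (-0.4231, 0.5769)
  lambda* = (-2.5)
  f(x*)   = 1.6731

x* = (-0.4231, 0.5769), lambda* = (-2.5)


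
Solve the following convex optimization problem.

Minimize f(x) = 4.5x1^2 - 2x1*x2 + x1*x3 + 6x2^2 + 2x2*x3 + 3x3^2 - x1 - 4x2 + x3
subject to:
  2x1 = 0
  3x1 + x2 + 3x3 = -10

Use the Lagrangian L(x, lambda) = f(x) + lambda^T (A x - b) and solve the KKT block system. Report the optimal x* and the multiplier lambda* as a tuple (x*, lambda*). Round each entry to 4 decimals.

Form the Lagrangian:
  L(x, lambda) = (1/2) x^T Q x + c^T x + lambda^T (A x - b)
Stationarity (grad_x L = 0): Q x + c + A^T lambda = 0.
Primal feasibility: A x = b.

This gives the KKT block system:
  [ Q   A^T ] [ x     ]   [-c ]
  [ A    0  ] [ lambda ] = [ b ]

Solving the linear system:
  x*      = (0, 0.3824, -3.4608)
  lambda* = (-6.8873, 6.3333)
  f(x*)   = 29.1716

x* = (0, 0.3824, -3.4608), lambda* = (-6.8873, 6.3333)


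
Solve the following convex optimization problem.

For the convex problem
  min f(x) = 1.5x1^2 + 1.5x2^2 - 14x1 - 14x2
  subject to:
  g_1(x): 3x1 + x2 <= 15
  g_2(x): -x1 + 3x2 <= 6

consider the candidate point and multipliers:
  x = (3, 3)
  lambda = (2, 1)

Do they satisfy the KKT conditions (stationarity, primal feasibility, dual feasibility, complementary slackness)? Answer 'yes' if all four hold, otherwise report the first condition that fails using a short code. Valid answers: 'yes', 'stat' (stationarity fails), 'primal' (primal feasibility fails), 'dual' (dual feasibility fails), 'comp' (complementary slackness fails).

Gradient of f: grad f(x) = Q x + c = (-5, -5)
Constraint values g_i(x) = a_i^T x - b_i:
  g_1((3, 3)) = -3
  g_2((3, 3)) = 0
Stationarity residual: grad f(x) + sum_i lambda_i a_i = (0, 0)
  -> stationarity OK
Primal feasibility (all g_i <= 0): OK
Dual feasibility (all lambda_i >= 0): OK
Complementary slackness (lambda_i * g_i(x) = 0 for all i): FAILS

Verdict: the first failing condition is complementary_slackness -> comp.

comp


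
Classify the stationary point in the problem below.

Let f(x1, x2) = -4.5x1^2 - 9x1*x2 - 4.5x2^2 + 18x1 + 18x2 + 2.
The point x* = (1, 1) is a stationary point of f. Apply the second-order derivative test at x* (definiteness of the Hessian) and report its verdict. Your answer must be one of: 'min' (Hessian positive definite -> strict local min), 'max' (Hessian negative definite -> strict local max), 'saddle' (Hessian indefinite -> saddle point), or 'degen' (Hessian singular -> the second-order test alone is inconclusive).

Compute the Hessian H = grad^2 f:
  H = [[-9, -9], [-9, -9]]
Verify stationarity: grad f(x*) = H x* + g = (0, 0).
Eigenvalues of H: -18, 0.
H has a zero eigenvalue (singular; negative semidefinite but not definite), so H is neither positive definite, negative definite, nor indefinite. The second-order test alone is inconclusive -> degen.
(Indeed, f is constant along the null direction of H through x*, so x* is not a strict local extremum.)

degen


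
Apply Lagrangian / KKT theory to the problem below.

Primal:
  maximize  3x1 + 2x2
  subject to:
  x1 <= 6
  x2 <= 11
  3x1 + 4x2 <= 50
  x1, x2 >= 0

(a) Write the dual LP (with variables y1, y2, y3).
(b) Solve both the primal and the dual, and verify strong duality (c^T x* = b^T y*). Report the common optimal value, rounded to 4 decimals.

The standard primal-dual pair for 'max c^T x s.t. A x <= b, x >= 0' is:
  Dual:  min b^T y  s.t.  A^T y >= c,  y >= 0.

So the dual LP is:
  minimize  6y1 + 11y2 + 50y3
  subject to:
    y1 + 3y3 >= 3
    y2 + 4y3 >= 2
    y1, y2, y3 >= 0

Solving the primal: x* = (6, 8).
  primal value c^T x* = 34.
Solving the dual: y* = (1.5, 0, 0.5).
  dual value b^T y* = 34.
Strong duality: c^T x* = b^T y*. Confirmed.

34


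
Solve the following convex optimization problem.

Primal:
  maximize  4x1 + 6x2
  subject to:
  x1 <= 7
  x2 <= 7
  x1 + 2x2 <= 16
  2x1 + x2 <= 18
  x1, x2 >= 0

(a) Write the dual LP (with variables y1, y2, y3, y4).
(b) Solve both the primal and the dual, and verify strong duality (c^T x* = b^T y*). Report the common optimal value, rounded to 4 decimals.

The standard primal-dual pair for 'max c^T x s.t. A x <= b, x >= 0' is:
  Dual:  min b^T y  s.t.  A^T y >= c,  y >= 0.

So the dual LP is:
  minimize  7y1 + 7y2 + 16y3 + 18y4
  subject to:
    y1 + y3 + 2y4 >= 4
    y2 + 2y3 + y4 >= 6
    y1, y2, y3, y4 >= 0

Solving the primal: x* = (6.6667, 4.6667).
  primal value c^T x* = 54.6667.
Solving the dual: y* = (0, 0, 2.6667, 0.6667).
  dual value b^T y* = 54.6667.
Strong duality: c^T x* = b^T y*. Confirmed.

54.6667


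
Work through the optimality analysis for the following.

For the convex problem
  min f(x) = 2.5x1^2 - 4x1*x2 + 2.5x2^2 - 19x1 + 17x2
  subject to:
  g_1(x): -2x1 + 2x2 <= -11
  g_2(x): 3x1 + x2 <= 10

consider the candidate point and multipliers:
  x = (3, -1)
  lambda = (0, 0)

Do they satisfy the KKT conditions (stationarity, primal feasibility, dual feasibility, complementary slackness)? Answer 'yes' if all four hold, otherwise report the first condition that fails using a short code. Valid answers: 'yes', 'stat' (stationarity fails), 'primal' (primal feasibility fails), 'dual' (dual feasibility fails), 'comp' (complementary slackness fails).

Gradient of f: grad f(x) = Q x + c = (0, 0)
Constraint values g_i(x) = a_i^T x - b_i:
  g_1((3, -1)) = 3
  g_2((3, -1)) = -2
Stationarity residual: grad f(x) + sum_i lambda_i a_i = (0, 0)
  -> stationarity OK
Primal feasibility (all g_i <= 0): FAILS
Dual feasibility (all lambda_i >= 0): OK
Complementary slackness (lambda_i * g_i(x) = 0 for all i): OK

Verdict: the first failing condition is primal_feasibility -> primal.

primal
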